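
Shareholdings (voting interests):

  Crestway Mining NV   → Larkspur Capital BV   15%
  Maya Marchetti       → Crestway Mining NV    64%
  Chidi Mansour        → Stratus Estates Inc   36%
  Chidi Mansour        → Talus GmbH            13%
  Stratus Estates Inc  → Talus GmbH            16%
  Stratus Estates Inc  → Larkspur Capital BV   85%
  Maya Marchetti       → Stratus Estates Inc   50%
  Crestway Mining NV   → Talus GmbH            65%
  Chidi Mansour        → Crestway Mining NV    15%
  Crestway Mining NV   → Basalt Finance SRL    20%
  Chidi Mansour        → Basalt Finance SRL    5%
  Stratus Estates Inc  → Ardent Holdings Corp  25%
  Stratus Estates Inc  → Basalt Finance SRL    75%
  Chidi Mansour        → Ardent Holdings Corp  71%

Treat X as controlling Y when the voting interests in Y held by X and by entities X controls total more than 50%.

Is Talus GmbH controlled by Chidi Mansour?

No

Chidi holds 71% of Ardent, so Chidi controls Ardent.
In Talus, Chidi's side holds only 13%, not > 50%.
So Chidi does not control Talus.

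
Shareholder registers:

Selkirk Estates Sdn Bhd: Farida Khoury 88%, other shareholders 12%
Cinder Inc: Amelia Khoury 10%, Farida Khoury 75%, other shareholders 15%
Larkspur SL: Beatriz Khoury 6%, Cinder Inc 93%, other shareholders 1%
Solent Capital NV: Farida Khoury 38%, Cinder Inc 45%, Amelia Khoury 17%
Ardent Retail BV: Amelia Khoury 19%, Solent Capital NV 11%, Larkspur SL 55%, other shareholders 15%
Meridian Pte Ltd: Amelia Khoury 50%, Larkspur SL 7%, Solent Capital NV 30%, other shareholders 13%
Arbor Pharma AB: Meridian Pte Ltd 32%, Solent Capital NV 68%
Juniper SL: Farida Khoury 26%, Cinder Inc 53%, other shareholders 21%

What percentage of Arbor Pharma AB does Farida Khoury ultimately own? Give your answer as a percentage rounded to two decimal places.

Farida reaches Arbor along 5 paths.
Via Cinder → Larkspur → Meridian: 75% × 93% × 7% × 32% = 1.5624%.
Via Solent → Meridian: 38% × 30% × 32% = 3.648%.
Via Cinder → Solent → Meridian: 75% × 45% × 30% × 32% = 3.24%.
Via Solent: 38% × 68% = 25.84%.
Via Cinder → Solent: 75% × 45% × 68% = 22.95%.
Total: 1.5624% + 3.648% + 3.24% + 25.84% + 22.95% = 57.2404%.
Rounded: 57.24%.

57.24%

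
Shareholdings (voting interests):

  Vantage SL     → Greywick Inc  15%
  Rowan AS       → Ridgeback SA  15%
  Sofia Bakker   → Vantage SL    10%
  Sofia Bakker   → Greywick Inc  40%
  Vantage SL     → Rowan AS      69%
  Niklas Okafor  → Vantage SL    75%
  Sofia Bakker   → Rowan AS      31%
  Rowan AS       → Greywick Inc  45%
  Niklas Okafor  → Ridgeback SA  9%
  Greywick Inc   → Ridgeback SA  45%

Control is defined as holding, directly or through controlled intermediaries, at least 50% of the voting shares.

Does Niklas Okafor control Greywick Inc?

Niklas holds 75% of Vantage, so Niklas controls Vantage.
Vantage holds 69% of Rowan, so Niklas controls Rowan.
Rowan and Vantage together hold 45% + 15% = 60% of Greywick, so Niklas controls Greywick.

Yes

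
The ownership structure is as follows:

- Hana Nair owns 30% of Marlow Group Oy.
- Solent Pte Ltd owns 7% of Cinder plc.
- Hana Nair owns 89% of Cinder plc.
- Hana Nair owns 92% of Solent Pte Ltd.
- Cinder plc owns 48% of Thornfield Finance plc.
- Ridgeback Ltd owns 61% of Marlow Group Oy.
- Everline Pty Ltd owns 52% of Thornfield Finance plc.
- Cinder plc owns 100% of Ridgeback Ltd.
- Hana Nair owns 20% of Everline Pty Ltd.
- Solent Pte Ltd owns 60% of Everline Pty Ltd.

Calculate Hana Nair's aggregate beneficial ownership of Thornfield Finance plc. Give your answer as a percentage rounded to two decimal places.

84.92%

Hana reaches Thornfield along 4 paths.
Via Everline: 20% × 52% = 10.4%.
Via Solent → Everline: 92% × 60% × 52% = 28.704%.
Via Solent → Cinder: 92% × 7% × 48% = 3.0912%.
Via Cinder: 89% × 48% = 42.72%.
Total: 10.4% + 28.704% + 3.0912% + 42.72% = 84.9152%.
Rounded: 84.92%.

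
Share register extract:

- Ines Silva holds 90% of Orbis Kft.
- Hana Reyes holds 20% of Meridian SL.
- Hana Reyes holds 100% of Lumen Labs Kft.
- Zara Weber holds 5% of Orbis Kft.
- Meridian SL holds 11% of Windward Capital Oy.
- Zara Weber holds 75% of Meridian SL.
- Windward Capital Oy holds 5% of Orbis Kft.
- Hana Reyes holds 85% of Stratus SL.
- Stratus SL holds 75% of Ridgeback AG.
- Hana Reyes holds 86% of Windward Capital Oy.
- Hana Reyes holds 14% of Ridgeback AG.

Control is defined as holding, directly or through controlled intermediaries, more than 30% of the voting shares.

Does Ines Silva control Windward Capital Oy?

No

Ines holds 90% of Orbis, so Ines controls Orbis.
Neither Ines nor any entity Ines controls holds any voting interest in Windward.
So Ines does not control Windward.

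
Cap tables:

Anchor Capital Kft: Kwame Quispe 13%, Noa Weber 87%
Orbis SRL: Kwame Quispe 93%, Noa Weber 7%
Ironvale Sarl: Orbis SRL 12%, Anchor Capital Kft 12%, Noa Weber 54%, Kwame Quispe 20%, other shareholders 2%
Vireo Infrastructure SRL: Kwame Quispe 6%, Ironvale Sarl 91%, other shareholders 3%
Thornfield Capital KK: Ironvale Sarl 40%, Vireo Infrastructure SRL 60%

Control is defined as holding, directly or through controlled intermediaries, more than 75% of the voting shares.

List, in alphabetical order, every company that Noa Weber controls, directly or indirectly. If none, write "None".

Anchor Capital Kft

Noa holds 87% of Anchor, so Noa controls Anchor.
No other company's threshold is met.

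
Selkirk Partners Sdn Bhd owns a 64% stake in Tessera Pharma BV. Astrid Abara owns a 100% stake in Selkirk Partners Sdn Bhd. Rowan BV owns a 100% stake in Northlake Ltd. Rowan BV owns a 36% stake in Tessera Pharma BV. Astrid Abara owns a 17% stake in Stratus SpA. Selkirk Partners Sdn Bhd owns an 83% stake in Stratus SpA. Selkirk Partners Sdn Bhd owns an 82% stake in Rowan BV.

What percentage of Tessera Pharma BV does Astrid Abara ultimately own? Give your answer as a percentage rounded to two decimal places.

Astrid reaches Tessera along 2 paths.
Via Selkirk → Rowan: 100% × 82% × 36% = 29.52%.
Via Selkirk: 100% × 64% = 64%.
Total: 29.52% + 64% = 93.52%.

93.52%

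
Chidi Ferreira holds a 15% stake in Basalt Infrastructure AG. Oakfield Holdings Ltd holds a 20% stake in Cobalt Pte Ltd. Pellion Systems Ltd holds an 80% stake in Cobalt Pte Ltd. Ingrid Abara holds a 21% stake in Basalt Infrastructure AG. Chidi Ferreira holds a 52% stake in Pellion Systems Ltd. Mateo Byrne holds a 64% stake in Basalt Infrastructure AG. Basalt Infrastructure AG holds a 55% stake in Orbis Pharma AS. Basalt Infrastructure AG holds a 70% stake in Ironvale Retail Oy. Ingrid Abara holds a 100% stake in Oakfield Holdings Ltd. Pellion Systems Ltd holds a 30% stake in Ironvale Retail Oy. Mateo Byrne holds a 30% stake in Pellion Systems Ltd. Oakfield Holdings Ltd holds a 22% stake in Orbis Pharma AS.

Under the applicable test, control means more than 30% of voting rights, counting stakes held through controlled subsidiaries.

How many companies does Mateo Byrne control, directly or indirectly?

3

Mateo holds 64% of Basalt, so Mateo controls Basalt.
Basalt holds 70% of Ironvale, so Mateo controls Ironvale.
Basalt holds 55% of Orbis, so Mateo controls Orbis.
No other company's threshold is met.
Mateo controls 3 companies.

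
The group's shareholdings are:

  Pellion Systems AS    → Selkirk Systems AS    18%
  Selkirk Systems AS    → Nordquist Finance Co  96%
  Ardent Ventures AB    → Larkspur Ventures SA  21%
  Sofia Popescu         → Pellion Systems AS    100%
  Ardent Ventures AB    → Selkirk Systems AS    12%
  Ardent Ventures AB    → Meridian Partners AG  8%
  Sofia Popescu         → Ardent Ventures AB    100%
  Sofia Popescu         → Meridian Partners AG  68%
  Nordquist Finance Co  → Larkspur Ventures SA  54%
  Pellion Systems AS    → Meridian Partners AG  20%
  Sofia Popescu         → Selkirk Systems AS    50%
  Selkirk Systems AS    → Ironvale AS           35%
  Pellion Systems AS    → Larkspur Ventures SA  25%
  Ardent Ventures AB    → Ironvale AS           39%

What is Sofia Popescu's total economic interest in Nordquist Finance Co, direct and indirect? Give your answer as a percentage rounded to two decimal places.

Sofia reaches Nordquist along 3 paths.
Via Ardent → Selkirk: 100% × 12% × 96% = 11.52%.
Via Pellion → Selkirk: 100% × 18% × 96% = 17.28%.
Via Selkirk: 50% × 96% = 48%.
Total: 11.52% + 17.28% + 48% = 76.8%.
Rounded: 76.80%.

76.80%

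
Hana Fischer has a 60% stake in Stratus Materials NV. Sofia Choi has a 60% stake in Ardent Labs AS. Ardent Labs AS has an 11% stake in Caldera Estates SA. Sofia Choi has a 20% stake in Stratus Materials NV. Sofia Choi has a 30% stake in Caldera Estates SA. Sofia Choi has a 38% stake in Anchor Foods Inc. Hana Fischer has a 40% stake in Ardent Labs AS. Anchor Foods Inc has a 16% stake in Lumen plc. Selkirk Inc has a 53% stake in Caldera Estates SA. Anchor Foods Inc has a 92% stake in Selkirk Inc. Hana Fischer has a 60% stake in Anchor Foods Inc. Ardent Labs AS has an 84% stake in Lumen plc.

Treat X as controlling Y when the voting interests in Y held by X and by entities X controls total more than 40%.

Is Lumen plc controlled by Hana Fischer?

No

Hana holds 60% of Anchor, so Hana controls Anchor.
Hana holds 60% of Stratus, so Hana controls Stratus.
Anchor holds 92% of Selkirk, so Hana controls Selkirk.
Selkirk holds 53% of Caldera, so Hana controls Caldera.
In Lumen, Hana's side holds only 16%, not > 40%.
So Hana does not control Lumen.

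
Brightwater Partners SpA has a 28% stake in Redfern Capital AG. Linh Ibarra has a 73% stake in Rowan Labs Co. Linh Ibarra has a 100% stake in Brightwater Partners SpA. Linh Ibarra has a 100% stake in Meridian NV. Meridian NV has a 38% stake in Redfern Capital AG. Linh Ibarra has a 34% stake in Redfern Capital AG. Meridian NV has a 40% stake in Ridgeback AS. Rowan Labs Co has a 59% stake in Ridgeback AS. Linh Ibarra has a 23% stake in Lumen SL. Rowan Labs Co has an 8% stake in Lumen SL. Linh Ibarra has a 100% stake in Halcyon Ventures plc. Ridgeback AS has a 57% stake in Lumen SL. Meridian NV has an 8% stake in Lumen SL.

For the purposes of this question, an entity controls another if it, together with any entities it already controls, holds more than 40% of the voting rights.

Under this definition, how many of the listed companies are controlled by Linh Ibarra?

Linh holds 73% of Rowan, so Linh controls Rowan.
Linh holds 100% of Meridian, so Linh controls Meridian.
Linh holds 100% of Brightwater, so Linh controls Brightwater.
Rowan and Meridian together hold 59% + 40% = 99% of Ridgeback, so Linh controls Ridgeback.
Meridian and Ridgeback and Linh and Rowan together hold 8% + 57% + 23% + 8% = 96% of Lumen, so Linh controls Lumen.
Brightwater and Meridian and Linh together hold 28% + 38% + 34% = 100% of Redfern, so Linh controls Redfern.
Linh holds 100% of Halcyon, so Linh controls Halcyon.
Linh controls 7 companies.

7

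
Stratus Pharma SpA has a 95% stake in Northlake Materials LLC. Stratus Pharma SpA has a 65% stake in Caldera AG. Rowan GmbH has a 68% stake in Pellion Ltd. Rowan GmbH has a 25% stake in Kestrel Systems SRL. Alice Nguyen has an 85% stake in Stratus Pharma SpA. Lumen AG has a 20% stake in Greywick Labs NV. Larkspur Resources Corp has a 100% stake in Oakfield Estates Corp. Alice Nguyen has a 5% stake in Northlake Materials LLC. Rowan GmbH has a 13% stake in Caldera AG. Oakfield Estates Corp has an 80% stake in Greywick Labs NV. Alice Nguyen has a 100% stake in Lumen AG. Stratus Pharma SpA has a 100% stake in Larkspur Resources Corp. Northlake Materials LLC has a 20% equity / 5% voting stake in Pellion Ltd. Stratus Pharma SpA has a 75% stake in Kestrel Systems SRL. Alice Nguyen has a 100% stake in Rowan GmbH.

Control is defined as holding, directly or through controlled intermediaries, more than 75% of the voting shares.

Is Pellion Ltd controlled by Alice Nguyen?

No

Alice holds 85% of Stratus, so Alice controls Stratus.
Alice holds 100% of Rowan, so Alice controls Rowan.
Stratus holds 100% of Larkspur, so Alice controls Larkspur.
Rowan and Stratus together hold 13% + 65% = 78% of Caldera, so Alice controls Caldera.
Alice and Stratus together hold 5% + 95% = 100% of Northlake, so Alice controls Northlake.
Alice holds 100% of Lumen, so Alice controls Lumen.
Larkspur holds 100% of Oakfield, so Alice controls Oakfield.
Rowan and Stratus together hold 25% + 75% = 100% of Kestrel, so Alice controls Kestrel.
Lumen and Oakfield together hold 20% + 80% = 100% of Greywick, so Alice controls Greywick.
In Pellion, Alice's side holds only 68% + 5% = 73%, not > 75%.
So Alice does not control Pellion.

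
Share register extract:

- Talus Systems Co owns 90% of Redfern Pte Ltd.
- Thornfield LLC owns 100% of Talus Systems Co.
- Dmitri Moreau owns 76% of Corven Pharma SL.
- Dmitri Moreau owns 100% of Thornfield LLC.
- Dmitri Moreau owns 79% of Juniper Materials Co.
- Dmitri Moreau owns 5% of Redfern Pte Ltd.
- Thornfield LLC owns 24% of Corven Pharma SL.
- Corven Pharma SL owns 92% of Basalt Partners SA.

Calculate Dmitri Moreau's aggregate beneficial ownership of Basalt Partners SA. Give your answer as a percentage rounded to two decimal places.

92.00%

Dmitri reaches Basalt along 2 paths.
Via Thornfield → Corven: 100% × 24% × 92% = 22.08%.
Via Corven: 76% × 92% = 69.92%.
Total: 22.08% + 69.92% = 92%.
Rounded: 92.00%.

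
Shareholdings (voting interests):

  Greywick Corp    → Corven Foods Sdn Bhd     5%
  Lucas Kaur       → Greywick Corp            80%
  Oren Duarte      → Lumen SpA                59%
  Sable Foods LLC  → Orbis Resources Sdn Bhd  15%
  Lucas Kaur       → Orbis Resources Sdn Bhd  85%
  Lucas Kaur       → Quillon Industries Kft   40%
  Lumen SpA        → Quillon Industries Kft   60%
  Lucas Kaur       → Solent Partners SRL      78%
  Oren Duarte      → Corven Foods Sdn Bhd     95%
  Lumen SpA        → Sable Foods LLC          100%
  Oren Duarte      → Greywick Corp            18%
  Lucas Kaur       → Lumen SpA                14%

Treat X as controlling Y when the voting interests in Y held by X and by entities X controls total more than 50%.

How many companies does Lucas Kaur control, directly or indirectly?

3

Lucas holds 80% of Greywick, so Lucas controls Greywick.
Lucas holds 78% of Solent, so Lucas controls Solent.
Lucas holds 85% of Orbis, so Lucas controls Orbis.
No other company's threshold is met.
Lucas controls 3 companies.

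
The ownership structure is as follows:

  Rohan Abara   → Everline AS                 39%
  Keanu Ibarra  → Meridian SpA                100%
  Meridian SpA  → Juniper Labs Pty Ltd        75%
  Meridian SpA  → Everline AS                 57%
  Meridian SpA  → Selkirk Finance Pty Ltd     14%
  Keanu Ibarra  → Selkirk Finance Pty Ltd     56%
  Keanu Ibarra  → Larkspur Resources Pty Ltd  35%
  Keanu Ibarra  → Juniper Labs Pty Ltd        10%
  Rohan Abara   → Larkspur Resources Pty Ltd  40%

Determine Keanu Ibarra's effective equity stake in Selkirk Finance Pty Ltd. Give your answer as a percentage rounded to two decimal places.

70.00%

Keanu reaches Selkirk along 2 paths.
Direct stake: 56% = 56%.
Via Meridian: 100% × 14% = 14%.
Total: 56% + 14% = 70%.
Rounded: 70.00%.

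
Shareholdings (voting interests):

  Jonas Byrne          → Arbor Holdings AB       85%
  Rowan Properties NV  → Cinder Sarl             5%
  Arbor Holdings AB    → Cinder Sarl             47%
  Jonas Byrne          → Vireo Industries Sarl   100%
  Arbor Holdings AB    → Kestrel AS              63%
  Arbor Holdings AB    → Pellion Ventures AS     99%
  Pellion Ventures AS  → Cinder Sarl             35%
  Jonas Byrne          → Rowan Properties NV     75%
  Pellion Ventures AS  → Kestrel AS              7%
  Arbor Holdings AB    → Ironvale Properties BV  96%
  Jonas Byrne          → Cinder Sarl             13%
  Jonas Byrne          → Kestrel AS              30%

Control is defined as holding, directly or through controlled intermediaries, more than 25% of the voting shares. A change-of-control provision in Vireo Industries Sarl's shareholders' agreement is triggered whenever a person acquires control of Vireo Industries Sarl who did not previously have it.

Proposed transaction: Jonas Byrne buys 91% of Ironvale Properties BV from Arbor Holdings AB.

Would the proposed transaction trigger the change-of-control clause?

The purchase adds only to Jonas's holdings (Arbor's stake shrinks), so Jonas is the only person who could newly come to control Vireo.
Jonas holds 100% of Vireo, so Jonas controls Vireo.
So Jonas already controls Vireo before the transaction.
After the purchase, Jonas holds 91% of Ironvale directly, and Arbor's stake falls to 5%.
Jonas controlled Vireo already, so this is not a new person acquiring control; every other person's position is unchanged or reduced.
No new person acquires control, so the clause is not triggered.

No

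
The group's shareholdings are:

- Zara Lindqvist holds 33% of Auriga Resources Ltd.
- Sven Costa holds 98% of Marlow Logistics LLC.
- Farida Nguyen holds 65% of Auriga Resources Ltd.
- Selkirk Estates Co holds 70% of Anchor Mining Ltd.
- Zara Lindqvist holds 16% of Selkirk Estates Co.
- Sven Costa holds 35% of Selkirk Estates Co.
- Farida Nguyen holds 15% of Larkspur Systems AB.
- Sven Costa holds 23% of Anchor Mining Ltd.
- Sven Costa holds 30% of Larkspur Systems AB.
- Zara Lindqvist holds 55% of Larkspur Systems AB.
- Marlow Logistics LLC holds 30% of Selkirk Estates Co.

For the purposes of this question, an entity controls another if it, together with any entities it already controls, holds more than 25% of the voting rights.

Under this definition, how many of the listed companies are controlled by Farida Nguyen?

Farida holds 65% of Auriga, so Farida controls Auriga.
No other company's threshold is met.
Farida controls 1 company.

1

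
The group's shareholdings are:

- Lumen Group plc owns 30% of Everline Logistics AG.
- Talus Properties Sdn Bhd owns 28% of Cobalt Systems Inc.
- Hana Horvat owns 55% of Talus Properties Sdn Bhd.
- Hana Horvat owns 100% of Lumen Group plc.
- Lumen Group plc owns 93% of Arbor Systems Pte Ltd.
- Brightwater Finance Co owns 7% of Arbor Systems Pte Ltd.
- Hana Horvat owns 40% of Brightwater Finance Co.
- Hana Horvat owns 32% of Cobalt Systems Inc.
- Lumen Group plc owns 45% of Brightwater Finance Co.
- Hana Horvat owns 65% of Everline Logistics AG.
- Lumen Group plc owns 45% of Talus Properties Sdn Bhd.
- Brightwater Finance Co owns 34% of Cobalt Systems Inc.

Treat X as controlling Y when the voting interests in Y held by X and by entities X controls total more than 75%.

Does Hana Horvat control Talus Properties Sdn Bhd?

Hana holds 100% of Lumen, so Hana controls Lumen.
Hana and Lumen together hold 55% + 45% = 100% of Talus, so Hana controls Talus.

Yes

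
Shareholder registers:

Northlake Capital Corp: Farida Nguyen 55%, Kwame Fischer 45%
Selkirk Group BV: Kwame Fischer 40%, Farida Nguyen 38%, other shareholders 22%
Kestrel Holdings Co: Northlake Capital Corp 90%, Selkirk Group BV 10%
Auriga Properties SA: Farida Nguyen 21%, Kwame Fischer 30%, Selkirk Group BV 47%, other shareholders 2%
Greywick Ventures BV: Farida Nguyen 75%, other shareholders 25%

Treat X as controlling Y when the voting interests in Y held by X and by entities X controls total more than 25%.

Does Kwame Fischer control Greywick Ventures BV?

No

Kwame holds 45% of Northlake, so Kwame controls Northlake.
Kwame holds 40% of Selkirk, so Kwame controls Selkirk.
Northlake and Selkirk together hold 90% + 10% = 100% of Kestrel, so Kwame controls Kestrel.
Kwame and Selkirk together hold 30% + 47% = 77% of Auriga, so Kwame controls Auriga.
Neither Kwame nor any entity Kwame controls holds any voting interest in Greywick.
So Kwame does not control Greywick.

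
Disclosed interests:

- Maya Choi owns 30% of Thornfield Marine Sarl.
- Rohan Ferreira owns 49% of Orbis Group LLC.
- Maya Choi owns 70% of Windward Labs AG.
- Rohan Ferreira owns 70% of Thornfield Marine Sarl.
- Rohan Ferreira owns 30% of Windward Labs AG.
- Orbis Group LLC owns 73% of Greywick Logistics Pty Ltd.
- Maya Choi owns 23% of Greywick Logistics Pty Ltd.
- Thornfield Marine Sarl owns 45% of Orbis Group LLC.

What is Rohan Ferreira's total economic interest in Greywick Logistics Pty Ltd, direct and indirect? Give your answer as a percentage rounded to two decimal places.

58.77%

Rohan reaches Greywick along 2 paths.
Via Orbis: 49% × 73% = 35.77%.
Via Thornfield → Orbis: 70% × 45% × 73% = 22.995%.
Total: 35.77% + 22.995% = 58.765%.
Rounded: 58.77%.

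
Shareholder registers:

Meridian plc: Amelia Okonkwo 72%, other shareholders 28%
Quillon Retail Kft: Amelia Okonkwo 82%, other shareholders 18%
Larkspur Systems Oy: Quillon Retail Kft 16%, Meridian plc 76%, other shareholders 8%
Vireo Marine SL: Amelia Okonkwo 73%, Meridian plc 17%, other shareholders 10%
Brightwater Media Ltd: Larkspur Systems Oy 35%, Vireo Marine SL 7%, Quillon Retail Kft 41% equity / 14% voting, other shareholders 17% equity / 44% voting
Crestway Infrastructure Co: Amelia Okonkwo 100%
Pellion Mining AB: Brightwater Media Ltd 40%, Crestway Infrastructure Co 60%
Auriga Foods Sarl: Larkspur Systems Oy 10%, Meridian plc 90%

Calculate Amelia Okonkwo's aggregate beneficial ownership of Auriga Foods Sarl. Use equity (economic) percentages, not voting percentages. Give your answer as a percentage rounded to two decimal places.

Amelia reaches Auriga along 3 paths.
Via Quillon → Larkspur: 82% × 16% × 10% = 1.312%.
Via Meridian → Larkspur: 72% × 76% × 10% = 5.472%.
Via Meridian: 72% × 90% = 64.8%.
Total: 1.312% + 5.472% + 64.8% = 71.584%.
Rounded: 71.58%.

71.58%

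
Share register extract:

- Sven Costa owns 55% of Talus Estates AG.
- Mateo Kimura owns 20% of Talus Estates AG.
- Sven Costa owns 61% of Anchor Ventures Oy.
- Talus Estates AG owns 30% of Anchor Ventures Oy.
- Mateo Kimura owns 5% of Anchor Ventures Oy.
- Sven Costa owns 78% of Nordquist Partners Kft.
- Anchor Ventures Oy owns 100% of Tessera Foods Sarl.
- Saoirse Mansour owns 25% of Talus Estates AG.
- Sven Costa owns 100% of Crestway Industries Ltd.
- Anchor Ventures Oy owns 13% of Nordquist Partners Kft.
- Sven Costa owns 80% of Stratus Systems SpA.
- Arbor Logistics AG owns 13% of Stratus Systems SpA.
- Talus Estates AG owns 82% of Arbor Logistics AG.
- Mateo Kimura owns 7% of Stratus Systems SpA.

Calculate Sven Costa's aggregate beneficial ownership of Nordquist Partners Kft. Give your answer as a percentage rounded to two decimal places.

Sven reaches Nordquist along 3 paths.
Direct stake: 78% = 78%.
Via Talus → Anchor: 55% × 30% × 13% = 2.145%.
Via Anchor: 61% × 13% = 7.93%.
Total: 78% + 2.145% + 7.93% = 88.075%.
Rounded: 88.08%.

88.08%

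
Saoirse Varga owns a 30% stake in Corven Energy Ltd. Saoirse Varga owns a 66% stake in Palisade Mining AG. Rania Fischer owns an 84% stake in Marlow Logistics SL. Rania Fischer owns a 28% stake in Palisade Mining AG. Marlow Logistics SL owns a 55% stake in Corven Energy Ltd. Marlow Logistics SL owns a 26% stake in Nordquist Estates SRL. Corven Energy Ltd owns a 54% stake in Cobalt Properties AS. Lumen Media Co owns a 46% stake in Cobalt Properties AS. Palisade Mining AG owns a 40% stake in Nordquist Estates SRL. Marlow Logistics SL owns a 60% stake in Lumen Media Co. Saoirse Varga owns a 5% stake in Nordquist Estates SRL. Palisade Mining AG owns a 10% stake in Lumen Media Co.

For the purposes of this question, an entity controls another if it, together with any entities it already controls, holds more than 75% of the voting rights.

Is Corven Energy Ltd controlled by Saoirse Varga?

No

Saoirse's largest direct stake is 66% in Palisade, which does not meet the threshold, so Saoirse controls no company.
In Corven, Saoirse's side holds only 30%, not > 75%.
So Saoirse does not control Corven.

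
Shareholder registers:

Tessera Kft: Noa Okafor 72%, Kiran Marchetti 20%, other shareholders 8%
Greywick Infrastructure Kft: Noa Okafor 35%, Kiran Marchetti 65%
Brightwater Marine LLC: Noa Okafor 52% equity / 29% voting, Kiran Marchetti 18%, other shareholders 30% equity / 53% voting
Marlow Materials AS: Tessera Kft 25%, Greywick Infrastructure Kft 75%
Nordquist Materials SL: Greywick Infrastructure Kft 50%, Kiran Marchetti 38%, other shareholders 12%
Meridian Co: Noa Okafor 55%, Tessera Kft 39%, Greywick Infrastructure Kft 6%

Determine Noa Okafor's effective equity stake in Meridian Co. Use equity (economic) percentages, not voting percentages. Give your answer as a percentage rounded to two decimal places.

85.18%

Noa reaches Meridian along 3 paths.
Direct stake: 55% = 55%.
Via Tessera: 72% × 39% = 28.08%.
Via Greywick: 35% × 6% = 2.1%.
Total: 55% + 28.08% + 2.1% = 85.18%.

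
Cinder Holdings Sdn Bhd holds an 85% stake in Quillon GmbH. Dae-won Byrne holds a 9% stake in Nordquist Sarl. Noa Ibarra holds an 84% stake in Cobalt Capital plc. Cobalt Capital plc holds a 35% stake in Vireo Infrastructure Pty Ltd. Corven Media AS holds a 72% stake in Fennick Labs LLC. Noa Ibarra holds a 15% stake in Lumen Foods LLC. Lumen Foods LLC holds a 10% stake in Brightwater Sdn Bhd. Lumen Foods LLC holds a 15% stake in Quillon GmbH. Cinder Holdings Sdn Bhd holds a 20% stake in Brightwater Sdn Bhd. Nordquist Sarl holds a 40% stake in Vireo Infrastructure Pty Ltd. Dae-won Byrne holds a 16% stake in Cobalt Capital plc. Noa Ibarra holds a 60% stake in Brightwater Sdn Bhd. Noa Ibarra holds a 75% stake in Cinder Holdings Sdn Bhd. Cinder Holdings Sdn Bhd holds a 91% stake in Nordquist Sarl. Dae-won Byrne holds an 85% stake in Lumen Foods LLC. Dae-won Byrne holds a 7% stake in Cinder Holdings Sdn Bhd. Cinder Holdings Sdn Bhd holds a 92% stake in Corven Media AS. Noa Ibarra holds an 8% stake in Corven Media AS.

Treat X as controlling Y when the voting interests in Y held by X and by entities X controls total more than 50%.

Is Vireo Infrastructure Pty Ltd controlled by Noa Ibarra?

Noa holds 84% of Cobalt, so Noa controls Cobalt.
Noa holds 75% of Cinder, so Noa controls Cinder.
Cinder holds 91% of Nordquist, so Noa controls Nordquist.
Cobalt and Nordquist together hold 35% + 40% = 75% of Vireo, so Noa controls Vireo.

Yes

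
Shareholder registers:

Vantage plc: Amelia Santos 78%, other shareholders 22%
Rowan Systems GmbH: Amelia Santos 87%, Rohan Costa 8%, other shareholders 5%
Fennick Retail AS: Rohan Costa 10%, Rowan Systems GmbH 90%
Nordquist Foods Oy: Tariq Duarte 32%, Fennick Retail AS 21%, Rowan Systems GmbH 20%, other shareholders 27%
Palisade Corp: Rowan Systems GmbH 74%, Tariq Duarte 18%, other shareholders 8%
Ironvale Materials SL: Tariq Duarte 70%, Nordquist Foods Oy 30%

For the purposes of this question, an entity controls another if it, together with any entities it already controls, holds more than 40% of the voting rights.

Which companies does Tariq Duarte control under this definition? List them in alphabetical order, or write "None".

Tariq holds 70% of Ironvale, so Tariq controls Ironvale.
No other company's threshold is met.

Ironvale Materials SL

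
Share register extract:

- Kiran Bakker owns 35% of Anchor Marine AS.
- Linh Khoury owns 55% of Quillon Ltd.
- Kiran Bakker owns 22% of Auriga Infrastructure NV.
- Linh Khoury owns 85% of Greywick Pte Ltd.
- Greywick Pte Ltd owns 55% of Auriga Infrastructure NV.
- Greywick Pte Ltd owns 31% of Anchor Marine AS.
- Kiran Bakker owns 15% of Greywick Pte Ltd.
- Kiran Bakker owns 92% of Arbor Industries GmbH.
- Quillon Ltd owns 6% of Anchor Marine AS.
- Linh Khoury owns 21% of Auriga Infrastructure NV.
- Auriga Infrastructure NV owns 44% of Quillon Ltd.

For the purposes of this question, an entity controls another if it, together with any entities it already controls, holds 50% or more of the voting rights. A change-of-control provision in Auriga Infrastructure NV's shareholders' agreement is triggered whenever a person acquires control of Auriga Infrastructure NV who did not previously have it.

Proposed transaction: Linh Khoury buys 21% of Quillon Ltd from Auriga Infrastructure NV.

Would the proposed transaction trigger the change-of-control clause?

The purchase adds only to Linh's holdings (Auriga's stake shrinks), so Linh is the only person who could newly come to control Auriga.
Linh holds 85% of Greywick, so Linh controls Greywick.
Greywick and Linh together hold 55% + 21% = 76% of Auriga, so Linh controls Auriga.
So Linh already controls Auriga before the transaction.
After the purchase, Linh's direct stake in Quillon rises to 55% + 21% = 76%, and Auriga's stake falls to 23%.
Linh controlled Auriga already, so this is not a new person acquiring control; every other person's position is unchanged or reduced.
No new person acquires control, so the clause is not triggered.

No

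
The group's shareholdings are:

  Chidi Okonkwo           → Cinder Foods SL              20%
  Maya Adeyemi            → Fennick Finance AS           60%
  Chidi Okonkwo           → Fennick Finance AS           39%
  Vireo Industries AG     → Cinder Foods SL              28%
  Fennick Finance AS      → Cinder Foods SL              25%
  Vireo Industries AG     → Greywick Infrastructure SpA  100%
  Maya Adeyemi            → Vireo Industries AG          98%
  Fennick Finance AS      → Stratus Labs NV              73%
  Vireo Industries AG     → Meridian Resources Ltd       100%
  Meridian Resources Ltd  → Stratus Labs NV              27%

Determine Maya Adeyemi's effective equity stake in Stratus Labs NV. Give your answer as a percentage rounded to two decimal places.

70.26%

Maya reaches Stratus along 2 paths.
Via Vireo → Meridian: 98% × 100% × 27% = 26.46%.
Via Fennick: 60% × 73% = 43.8%.
Total: 26.46% + 43.8% = 70.26%.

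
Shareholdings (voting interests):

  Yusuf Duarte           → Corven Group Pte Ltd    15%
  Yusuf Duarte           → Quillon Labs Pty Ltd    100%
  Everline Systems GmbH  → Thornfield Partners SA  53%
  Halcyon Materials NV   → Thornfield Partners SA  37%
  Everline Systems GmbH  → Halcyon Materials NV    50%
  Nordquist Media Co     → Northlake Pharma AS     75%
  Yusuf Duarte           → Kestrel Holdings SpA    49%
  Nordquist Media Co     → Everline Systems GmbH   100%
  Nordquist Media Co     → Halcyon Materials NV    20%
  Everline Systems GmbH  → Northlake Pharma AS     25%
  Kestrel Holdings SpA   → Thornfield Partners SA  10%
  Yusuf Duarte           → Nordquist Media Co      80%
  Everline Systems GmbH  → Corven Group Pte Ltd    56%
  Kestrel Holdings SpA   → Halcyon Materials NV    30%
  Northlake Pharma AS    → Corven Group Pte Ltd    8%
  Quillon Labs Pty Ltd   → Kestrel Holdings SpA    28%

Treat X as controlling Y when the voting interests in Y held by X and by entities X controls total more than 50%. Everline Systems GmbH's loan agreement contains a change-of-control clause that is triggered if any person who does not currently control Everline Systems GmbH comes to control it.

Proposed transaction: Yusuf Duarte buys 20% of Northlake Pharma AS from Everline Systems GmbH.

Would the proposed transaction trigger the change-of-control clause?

The purchase adds only to Yusuf's holdings (Everline's stake shrinks), so Yusuf is the only person who could newly come to control Everline.
Yusuf holds 80% of Nordquist, so Yusuf controls Nordquist.
Nordquist holds 100% of Everline, so Yusuf controls Everline.
So Yusuf already controls Everline before the transaction.
After the purchase, Yusuf holds 20% of Northlake directly, and Everline's stake falls to 5%.
Yusuf controlled Everline already, so this is not a new person acquiring control; every other person's position is unchanged or reduced.
No new person acquires control, so the clause is not triggered.

No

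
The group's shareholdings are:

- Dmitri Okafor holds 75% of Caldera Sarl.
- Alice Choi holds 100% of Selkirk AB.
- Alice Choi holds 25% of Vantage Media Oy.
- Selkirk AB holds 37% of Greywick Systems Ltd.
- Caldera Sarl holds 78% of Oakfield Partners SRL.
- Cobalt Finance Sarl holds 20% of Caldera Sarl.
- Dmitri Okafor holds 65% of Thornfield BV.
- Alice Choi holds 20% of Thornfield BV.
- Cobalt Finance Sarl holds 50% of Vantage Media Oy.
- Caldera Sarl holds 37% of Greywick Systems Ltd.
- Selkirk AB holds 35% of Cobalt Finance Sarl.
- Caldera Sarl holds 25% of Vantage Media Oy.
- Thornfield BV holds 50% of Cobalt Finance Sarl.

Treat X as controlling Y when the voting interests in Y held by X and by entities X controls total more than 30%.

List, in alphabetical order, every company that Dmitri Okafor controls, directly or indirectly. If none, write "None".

Dmitri holds 65% of Thornfield, so Dmitri controls Thornfield.
Thornfield holds 50% of Cobalt, so Dmitri controls Cobalt.
Dmitri and Cobalt together hold 75% + 20% = 95% of Caldera, so Dmitri controls Caldera.
Caldera holds 78% of Oakfield, so Dmitri controls Oakfield.
Caldera and Cobalt together hold 25% + 50% = 75% of Vantage, so Dmitri controls Vantage.
Caldera holds 37% of Greywick, so Dmitri controls Greywick.
No other company's threshold is met.

Caldera Sarl, Cobalt Finance Sarl, Greywick Systems Ltd, Oakfield Partners SRL, Thornfield BV, Vantage Media Oy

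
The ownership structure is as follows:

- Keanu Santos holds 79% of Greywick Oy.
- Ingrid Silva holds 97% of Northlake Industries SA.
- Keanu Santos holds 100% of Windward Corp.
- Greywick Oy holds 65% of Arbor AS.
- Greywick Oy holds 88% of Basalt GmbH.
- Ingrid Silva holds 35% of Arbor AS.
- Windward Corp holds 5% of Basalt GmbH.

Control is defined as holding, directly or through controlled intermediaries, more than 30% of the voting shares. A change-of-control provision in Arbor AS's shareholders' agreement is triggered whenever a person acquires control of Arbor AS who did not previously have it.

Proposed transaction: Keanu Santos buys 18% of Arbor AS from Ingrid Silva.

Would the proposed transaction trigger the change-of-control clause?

No

The purchase adds only to Keanu's holdings (Ingrid's stake shrinks), so Keanu is the only person who could newly come to control Arbor.
Keanu holds 79% of Greywick, so Keanu controls Greywick.
Greywick holds 65% of Arbor, so Keanu controls Arbor.
So Keanu already controls Arbor before the transaction.
After the purchase, Keanu holds 18% of Arbor directly, and Ingrid's stake falls to 17%.
Keanu controlled Arbor already, so this is not a new person acquiring control; every other person's position is unchanged or reduced.
No new person acquires control, so the clause is not triggered.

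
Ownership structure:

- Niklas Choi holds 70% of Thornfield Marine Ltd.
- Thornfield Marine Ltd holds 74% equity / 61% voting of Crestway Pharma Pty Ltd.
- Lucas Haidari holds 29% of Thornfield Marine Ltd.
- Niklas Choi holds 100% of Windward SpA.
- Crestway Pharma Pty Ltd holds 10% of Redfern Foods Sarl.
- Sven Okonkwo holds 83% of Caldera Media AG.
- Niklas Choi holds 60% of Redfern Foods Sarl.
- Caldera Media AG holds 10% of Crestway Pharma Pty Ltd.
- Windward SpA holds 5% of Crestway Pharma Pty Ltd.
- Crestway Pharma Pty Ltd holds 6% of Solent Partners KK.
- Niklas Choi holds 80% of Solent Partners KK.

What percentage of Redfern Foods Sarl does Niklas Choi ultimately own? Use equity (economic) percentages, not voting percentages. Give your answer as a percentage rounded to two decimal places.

Niklas reaches Redfern along 3 paths.
Via Thornfield → Crestway: 70% × 74% × 10% = 5.18%.
Via Windward → Crestway: 100% × 5% × 10% = 0.5%.
Direct stake: 60% = 60%.
Total: 5.18% + 0.5% + 60% = 65.68%.

65.68%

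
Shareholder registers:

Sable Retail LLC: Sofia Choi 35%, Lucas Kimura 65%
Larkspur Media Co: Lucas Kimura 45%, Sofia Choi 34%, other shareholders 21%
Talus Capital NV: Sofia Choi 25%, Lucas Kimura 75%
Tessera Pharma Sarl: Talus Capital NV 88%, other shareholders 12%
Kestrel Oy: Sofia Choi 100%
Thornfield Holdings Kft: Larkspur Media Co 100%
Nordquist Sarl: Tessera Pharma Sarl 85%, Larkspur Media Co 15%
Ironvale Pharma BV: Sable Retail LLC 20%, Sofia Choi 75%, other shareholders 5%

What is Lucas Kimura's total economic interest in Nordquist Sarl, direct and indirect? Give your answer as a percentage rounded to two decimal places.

62.85%

Lucas reaches Nordquist along 2 paths.
Via Talus → Tessera: 75% × 88% × 85% = 56.1%.
Via Larkspur: 45% × 15% = 6.75%.
Total: 56.1% + 6.75% = 62.85%.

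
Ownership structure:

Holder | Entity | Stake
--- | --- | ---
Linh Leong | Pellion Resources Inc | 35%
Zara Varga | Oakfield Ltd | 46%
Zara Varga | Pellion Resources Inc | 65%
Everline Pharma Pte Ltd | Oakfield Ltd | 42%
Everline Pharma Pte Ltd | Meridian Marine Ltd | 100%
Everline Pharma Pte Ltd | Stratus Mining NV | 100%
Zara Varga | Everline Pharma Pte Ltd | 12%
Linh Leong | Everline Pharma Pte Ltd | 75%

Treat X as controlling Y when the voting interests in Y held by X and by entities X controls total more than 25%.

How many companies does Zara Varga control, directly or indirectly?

2

Zara holds 65% of Pellion, so Zara controls Pellion.
Zara holds 46% of Oakfield, so Zara controls Oakfield.
No other company's threshold is met.
Zara controls 2 companies.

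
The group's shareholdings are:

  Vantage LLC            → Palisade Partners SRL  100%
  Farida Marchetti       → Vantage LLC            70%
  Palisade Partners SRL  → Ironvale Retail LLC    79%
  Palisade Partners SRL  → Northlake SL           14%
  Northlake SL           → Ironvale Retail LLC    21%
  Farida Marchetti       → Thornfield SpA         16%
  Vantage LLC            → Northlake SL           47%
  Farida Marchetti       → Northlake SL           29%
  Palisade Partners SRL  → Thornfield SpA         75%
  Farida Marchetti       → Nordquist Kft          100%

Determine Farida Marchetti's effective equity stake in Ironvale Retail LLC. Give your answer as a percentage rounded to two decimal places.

Farida reaches Ironvale along 4 paths.
Via Vantage → Northlake: 70% × 47% × 21% = 6.909%.
Via Vantage → Palisade → Northlake: 70% × 100% × 14% × 21% = 2.058%.
Via Northlake: 29% × 21% = 6.09%.
Via Vantage → Palisade: 70% × 100% × 79% = 55.3%.
Total: 6.909% + 2.058% + 6.09% + 55.3% = 70.357%.
Rounded: 70.36%.

70.36%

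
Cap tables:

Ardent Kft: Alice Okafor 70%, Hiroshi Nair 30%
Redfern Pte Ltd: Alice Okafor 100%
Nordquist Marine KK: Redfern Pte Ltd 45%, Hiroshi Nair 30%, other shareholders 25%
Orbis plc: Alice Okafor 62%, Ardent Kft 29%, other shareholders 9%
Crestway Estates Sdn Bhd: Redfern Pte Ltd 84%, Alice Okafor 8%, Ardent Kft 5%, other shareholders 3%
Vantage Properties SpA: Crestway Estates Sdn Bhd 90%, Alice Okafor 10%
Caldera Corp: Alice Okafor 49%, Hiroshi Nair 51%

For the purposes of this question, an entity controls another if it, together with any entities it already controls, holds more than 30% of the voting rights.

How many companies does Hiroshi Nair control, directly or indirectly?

Hiroshi holds 51% of Caldera, so Hiroshi controls Caldera.
No other company's threshold is met.
Hiroshi controls 1 company.

1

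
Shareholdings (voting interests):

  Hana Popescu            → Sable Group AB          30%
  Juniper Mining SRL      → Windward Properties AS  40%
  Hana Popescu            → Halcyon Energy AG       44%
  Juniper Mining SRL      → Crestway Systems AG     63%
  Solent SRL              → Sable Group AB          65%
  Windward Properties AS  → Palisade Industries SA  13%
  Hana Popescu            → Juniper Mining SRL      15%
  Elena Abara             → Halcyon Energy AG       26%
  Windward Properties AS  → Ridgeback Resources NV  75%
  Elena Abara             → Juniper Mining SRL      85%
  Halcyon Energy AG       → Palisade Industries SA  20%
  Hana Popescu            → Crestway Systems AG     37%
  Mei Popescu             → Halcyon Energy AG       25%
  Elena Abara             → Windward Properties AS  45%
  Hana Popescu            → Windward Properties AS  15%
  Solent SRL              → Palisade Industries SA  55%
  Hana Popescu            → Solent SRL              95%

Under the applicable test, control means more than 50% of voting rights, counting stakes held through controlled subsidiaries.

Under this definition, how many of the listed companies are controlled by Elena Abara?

Elena holds 85% of Juniper, so Elena controls Juniper.
Elena and Juniper together hold 45% + 40% = 85% of Windward, so Elena controls Windward.
Windward holds 75% of Ridgeback, so Elena controls Ridgeback.
Juniper holds 63% of Crestway, so Elena controls Crestway.
No other company's threshold is met.
Elena controls 4 companies.

4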